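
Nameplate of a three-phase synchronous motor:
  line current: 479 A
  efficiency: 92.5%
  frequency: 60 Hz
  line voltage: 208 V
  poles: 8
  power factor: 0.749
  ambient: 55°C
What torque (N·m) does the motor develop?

1270 N·m

P_in = √3·V·I·cosφ = 1.732 × 208 × 479 × 0.749 = 129249 W
P_out = η·P_in = 0.925 × 129249 = 119555 W
n = n_s = 120×60/8 = 900 rpm (synchronous)
ω = 2π×900/60 = 94.25 rad/s
τ = P_out/ω = 119555/94.25 = 1270 N·m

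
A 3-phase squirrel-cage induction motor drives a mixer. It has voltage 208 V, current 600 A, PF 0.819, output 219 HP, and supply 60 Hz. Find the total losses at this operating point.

13.7 kW

P_in = √3·V·I·cosφ = 1.732×208×600×0.819 = 177030 W
P_out = 219×746 = 163374 W
Losses = P_in − P_out = 177030 − 163374 = 13656 W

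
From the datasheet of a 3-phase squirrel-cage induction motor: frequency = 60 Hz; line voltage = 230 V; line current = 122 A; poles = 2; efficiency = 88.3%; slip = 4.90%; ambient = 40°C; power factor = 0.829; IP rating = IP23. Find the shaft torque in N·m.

P_in = √3·V·I·cosφ = 1.732 × 230 × 122 × 0.829 = 40289 W
P_out = η·P_in = 0.883 × 40289 = 35575 W
n_s = 120×60/2 = 3600 rpm; n = 3600×(1−0.049) = 3424 rpm
ω = 2π×3424/60 = 358.6 rad/s
τ = P_out/ω = 35575/358.6 = 99.2 N·m

99.2 N·m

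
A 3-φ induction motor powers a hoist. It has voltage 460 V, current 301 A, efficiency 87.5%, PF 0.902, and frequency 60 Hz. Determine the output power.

P_in = √3·V·I·cosφ = 1.732 × 460 × 301 × 0.902 = 216311 W
P_out = η·P_in = 0.875 × 216311 = 189272 W

189 kW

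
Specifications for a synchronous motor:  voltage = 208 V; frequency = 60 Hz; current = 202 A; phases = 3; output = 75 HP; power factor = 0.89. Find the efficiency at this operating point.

P_out = 75 × 746 = 55950 W
P_in = √3·V_L·I_L·cosφ = 1.732 × 208 × 202 × 0.89 = 64767 W
η = P_out / P_in = 55950 / 64767 = 0.864 = 86.4%

86.4 %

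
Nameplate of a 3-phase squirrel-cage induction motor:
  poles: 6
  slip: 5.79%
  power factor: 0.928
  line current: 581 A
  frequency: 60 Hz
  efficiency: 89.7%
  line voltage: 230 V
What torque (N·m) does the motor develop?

P_in = √3·V·I·cosφ = 1.732 × 230 × 581 × 0.928 = 214783 W
P_out = η·P_in = 0.897 × 214783 = 192660 W
n_s = 120×60/6 = 1200 rpm; n = 1200×(1−0.0579) = 1131 rpm
ω = 2π×1131/60 = 118.4 rad/s
τ = P_out/ω = 192660/118.4 = 1630 N·m

1630 N·m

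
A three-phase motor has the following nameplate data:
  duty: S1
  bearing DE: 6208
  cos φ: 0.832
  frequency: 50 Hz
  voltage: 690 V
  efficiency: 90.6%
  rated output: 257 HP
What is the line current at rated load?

213 A

P_out = 257 × 746 = 191722 W
P_in = P_out / η = 191722 / 0.906 = 211614 W
I_L = P_in / (√3·V_L·cosφ) = 211614 / (1.732 × 690 × 0.832) = 213 A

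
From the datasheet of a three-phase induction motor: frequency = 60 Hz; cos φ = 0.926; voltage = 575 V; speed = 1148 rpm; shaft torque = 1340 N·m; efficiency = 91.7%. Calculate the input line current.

ω = 2π×1148/60 = 120.2 rad/s; P_out = τω = 1340 × 120.2 = 161068 W
P_in = P_out / η = 161068 / 0.917 = 175647 W
I_L = P_in / (√3·V_L·cosφ) = 175647 / (1.732 × 575 × 0.926) = 190 A

190 A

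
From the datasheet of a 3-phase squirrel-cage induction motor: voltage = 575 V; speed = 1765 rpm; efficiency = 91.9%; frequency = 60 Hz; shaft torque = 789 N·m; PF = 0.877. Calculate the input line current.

ω = 2π×1765/60 = 184.8 rad/s; P_out = τω = 789 × 184.8 = 145807 W
P_in = P_out / η = 145807 / 0.919 = 158658 W
I_L = P_in / (√3·V_L·cosφ) = 158658 / (1.732 × 575 × 0.877) = 182 A

182 A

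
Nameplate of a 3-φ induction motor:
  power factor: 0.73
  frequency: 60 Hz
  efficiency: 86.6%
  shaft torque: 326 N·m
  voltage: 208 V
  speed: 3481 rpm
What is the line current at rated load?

ω = 2π×3481/60 = 364.5 rad/s; P_out = τω = 326 × 364.5 = 118827 W
P_in = P_out / η = 118827 / 0.866 = 137214 W
I_L = P_in / (√3·V_L·cosφ) = 137214 / (1.732 × 208 × 0.73) = 522 A

522 A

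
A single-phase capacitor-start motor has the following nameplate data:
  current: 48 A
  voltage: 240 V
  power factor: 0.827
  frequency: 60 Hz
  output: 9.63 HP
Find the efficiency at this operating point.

P_out = 9.63 × 746 = 7184 W
P_in = V·I·cosφ = 240 × 48 × 0.827 = 9527 W
η = P_out / P_in = 7184 / 9527 = 0.754 = 75.4%

75.4 %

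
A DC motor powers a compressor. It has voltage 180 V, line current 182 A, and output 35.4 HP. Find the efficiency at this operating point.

80.6 %

P_out = 35.4 × 746 = 26408 W
P_in = V·I = 180 × 182 = 32760 W
η = P_out / P_in = 26408 / 32760 = 0.806 = 80.6%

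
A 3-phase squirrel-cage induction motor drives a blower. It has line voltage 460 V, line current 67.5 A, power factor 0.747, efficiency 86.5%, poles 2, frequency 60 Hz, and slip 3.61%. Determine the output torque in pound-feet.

P_in = √3·V·I·cosφ = 1.732 × 460 × 67.5 × 0.747 = 40173 W
P_out = η·P_in = 0.865 × 40173 = 34750 W
n_s = 120×60/2 = 3600 rpm; n = 3600×(1−0.0361) = 3470 rpm
ω = 2π×3470/60 = 363.4 rad/s
τ = P_out/ω = 34750/363.4 = 95.62 N·m
In lb·ft: 95.62/1.356 = 70.5 lb·ft

70.5 lb·ft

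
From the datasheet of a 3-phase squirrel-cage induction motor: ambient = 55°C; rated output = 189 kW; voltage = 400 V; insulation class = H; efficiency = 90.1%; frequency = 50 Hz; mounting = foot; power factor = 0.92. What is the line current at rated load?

P_out = 189 kW = 189000 W
P_in = P_out / η = 189000 / 0.901 = 209767 W
I_L = P_in / (√3·V_L·cosφ) = 209767 / (1.732 × 400 × 0.92) = 329 A

329 A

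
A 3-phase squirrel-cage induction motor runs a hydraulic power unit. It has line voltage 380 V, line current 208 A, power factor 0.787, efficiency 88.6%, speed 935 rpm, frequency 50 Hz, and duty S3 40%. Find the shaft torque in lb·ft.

719 lb·ft

P_in = √3·V·I·cosφ = 1.732 × 380 × 208 × 0.787 = 107738 W
P_out = η·P_in = 0.886 × 107738 = 95456 W
n = 935 rpm
ω = 2π×935/60 = 97.91 rad/s
τ = P_out/ω = 95456/97.91 = 974.9 N·m
In lb·ft: 974.9/1.356 = 719 lb·ft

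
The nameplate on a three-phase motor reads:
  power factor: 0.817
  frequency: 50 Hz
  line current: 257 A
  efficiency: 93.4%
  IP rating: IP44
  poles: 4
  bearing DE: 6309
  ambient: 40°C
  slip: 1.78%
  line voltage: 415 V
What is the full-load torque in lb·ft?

674 lb·ft

P_in = √3·V·I·cosφ = 1.732 × 415 × 257 × 0.817 = 150922 W
P_out = η·P_in = 0.934 × 150922 = 140961 W
n_s = 120×50/4 = 1500 rpm; n = 1500×(1−0.0178) = 1473 rpm
ω = 2π×1473/60 = 154.3 rad/s
τ = P_out/ω = 140961/154.3 = 913.6 N·m
In lb·ft: 913.6/1.356 = 674 lb·ft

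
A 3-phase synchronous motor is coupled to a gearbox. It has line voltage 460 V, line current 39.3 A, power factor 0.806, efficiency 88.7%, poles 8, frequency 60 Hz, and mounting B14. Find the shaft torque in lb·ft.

P_in = √3·V·I·cosφ = 1.732 × 460 × 39.3 × 0.806 = 25237 W
P_out = η·P_in = 0.887 × 25237 = 22385 W
n = n_s = 120×60/8 = 900 rpm (synchronous)
ω = 2π×900/60 = 94.25 rad/s
τ = P_out/ω = 22385/94.25 = 237.5 N·m
In lb·ft: 237.5/1.356 = 175 lb·ft

175 lb·ft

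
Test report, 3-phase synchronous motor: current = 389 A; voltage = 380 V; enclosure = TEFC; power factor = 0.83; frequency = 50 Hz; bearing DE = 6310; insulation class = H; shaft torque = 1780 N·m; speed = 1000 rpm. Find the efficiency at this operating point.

87.7 %

ω = 2π × 1000/60 = 104.7 rad/s; P_out = τω = 1780 × 104.7 = 186366 W
P_in = √3·V_L·I_L·cosφ = 1.732 × 380 × 389 × 0.83 = 212500 W
η = P_out / P_in = 186366 / 212500 = 0.877 = 87.7%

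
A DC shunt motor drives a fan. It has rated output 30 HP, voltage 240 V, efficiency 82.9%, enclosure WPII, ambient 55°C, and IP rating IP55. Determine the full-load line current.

P_out = 30 × 746 = 22380 W
P_in = P_out / η = 22380 / 0.829 = 26996 W
I = P_in / V = 26996 / 240 = 112 A

112 A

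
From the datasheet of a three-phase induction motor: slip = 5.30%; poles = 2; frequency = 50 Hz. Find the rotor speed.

2841 rpm

n_s = 120f/p = 120×50/2 = 3000 rpm
n = n_s(1 − s) = 3000 × (1 − 0.053) = 2841 rpm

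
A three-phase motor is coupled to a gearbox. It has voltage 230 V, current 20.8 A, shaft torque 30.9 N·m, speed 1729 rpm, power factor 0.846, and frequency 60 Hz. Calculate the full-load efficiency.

79.8 %

ω = 2π × 1729/60 = 181.1 rad/s; P_out = τω = 30.9 × 181.1 = 5596 W
P_in = √3·V_L·I_L·cosφ = 1.732 × 230 × 20.8 × 0.846 = 7010 W
η = P_out / P_in = 5596 / 7010 = 0.798 = 79.8%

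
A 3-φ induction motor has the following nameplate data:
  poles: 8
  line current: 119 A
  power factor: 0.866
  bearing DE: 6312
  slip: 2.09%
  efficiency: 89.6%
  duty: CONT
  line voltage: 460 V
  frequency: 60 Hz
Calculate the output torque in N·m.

P_in = √3·V·I·cosφ = 1.732 × 460 × 119 × 0.866 = 82105 W
P_out = η·P_in = 0.896 × 82105 = 73566 W
n_s = 120×60/8 = 900 rpm; n = 900×(1−0.0209) = 881 rpm
ω = 2π×881/60 = 92.26 rad/s
τ = P_out/ω = 73566/92.26 = 797 N·m

797 N·m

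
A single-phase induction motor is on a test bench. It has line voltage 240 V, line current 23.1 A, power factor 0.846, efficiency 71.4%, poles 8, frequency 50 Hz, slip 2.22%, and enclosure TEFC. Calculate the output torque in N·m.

43.6 N·m

P_in = V·I·cosφ = 240 × 23.1 × 0.846 = 4690 W
P_out = η·P_in = 0.714 × 4690 = 3349 W
n_s = 120×50/8 = 750 rpm; n = 750×(1−0.0222) = 733 rpm
ω = 2π×733/60 = 76.76 rad/s
τ = P_out/ω = 3349/76.76 = 43.6 N·m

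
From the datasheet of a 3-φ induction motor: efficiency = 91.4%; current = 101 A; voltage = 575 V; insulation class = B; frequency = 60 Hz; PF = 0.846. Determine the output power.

P_in = √3·V·I·cosφ = 1.732 × 575 × 101 × 0.846 = 85096 W
P_out = η·P_in = 0.914 × 85096 = 77778 W

77.8 kW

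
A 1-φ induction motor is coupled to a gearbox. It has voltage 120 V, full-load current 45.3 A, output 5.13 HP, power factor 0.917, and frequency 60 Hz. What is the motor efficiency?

P_out = 5.13 × 746 = 3827 W
P_in = V·I·cosφ = 120 × 45.3 × 0.917 = 4985 W
η = P_out / P_in = 3827 / 4985 = 0.768 = 76.8%

76.8 %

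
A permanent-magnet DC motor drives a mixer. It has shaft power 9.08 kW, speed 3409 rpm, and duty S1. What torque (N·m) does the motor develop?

ω = 2π × 3409/60 = 357 rad/s
τ = P/ω = 9080/357 = 25.4 N·m

25.4 N·m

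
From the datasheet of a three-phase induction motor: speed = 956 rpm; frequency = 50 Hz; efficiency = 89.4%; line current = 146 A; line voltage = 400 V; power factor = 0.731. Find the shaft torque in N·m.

P_in = √3·V·I·cosφ = 1.732 × 400 × 146 × 0.731 = 73940 W
P_out = η·P_in = 0.894 × 73940 = 66102 W
n = 956 rpm
ω = 2π×956/60 = 100.1 rad/s
τ = P_out/ω = 66102/100.1 = 660 N·m

660 N·m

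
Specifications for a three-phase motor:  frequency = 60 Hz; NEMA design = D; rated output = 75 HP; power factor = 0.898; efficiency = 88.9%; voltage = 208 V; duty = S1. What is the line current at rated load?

195 A

P_out = 75 × 746 = 55950 W
P_in = P_out / η = 55950 / 0.889 = 62936 W
I_L = P_in / (√3·V_L·cosφ) = 62936 / (1.732 × 208 × 0.898) = 195 A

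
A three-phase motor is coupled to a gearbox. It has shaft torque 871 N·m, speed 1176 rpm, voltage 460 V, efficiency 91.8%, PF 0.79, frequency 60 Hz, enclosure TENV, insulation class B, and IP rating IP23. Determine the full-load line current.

186 A

ω = 2π×1176/60 = 123.2 rad/s; P_out = τω = 871 × 123.2 = 107307 W
P_in = P_out / η = 107307 / 0.918 = 116892 W
I_L = P_in / (√3·V_L·cosφ) = 116892 / (1.732 × 460 × 0.79) = 186 A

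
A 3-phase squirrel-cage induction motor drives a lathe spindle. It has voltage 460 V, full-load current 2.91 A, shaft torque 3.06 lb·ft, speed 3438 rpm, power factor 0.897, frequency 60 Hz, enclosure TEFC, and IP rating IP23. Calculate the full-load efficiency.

71.8 %

τ = 3.06 lb·ft × 1.356 = 4.149 N·m
ω = 2π × 3438/60 = 360 rad/s; P_out = τω = 4.149 × 360 = 1494 W
P_in = √3·V_L·I_L·cosφ = 1.732 × 460 × 2.91 × 0.897 = 2080 W
η = P_out / P_in = 1494 / 2080 = 0.718 = 71.8%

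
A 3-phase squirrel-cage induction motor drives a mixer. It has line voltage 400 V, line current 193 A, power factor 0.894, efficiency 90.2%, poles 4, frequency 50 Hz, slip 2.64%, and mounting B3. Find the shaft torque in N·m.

P_in = √3·V·I·cosφ = 1.732 × 400 × 193 × 0.894 = 119537 W
P_out = η·P_in = 0.902 × 119537 = 107822 W
n_s = 120×50/4 = 1500 rpm; n = 1500×(1−0.0264) = 1460 rpm
ω = 2π×1460/60 = 152.9 rad/s
τ = P_out/ω = 107822/152.9 = 705 N·m

705 N·m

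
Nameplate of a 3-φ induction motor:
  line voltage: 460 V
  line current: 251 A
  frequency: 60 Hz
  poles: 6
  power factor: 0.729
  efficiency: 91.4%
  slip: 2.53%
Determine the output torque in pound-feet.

802 lb·ft

P_in = √3·V·I·cosφ = 1.732 × 460 × 251 × 0.729 = 145783 W
P_out = η·P_in = 0.914 × 145783 = 133246 W
n_s = 120×60/6 = 1200 rpm; n = 1200×(1−0.0253) = 1170 rpm
ω = 2π×1170/60 = 122.5 rad/s
τ = P_out/ω = 133246/122.5 = 1088 N·m
In lb·ft: 1088/1.356 = 802 lb·ft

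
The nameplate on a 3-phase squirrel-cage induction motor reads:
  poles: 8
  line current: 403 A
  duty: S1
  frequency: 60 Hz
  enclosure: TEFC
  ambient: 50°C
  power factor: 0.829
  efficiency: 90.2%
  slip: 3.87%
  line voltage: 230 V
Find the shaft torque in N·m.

1330 N·m

P_in = √3·V·I·cosφ = 1.732 × 230 × 403 × 0.829 = 133087 W
P_out = η·P_in = 0.902 × 133087 = 120044 W
n_s = 120×60/8 = 900 rpm; n = 900×(1−0.0387) = 865 rpm
ω = 2π×865/60 = 90.58 rad/s
τ = P_out/ω = 120044/90.58 = 1330 N·m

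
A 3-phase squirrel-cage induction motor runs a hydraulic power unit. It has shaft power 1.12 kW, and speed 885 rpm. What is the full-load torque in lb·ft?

ω = 2π × 885/60 = 92.68 rad/s
τ = P/ω = 1120/92.68 = 12.08 N·m
In lb·ft: 12.08/1.356 = 8.91 lb·ft

8.91 lb·ft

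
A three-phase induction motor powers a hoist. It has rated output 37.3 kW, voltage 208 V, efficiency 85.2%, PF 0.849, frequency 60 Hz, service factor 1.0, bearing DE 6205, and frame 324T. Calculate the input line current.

143 A

P_out = 37.3 kW = 37300 W
P_in = P_out / η = 37300 / 0.852 = 43779 W
I_L = P_in / (√3·V_L·cosφ) = 43779 / (1.732 × 208 × 0.849) = 143 A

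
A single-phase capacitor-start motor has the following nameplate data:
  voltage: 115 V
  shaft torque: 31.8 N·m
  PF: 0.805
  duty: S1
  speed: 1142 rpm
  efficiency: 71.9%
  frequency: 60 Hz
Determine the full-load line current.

57.1 A

ω = 2π×1142/60 = 119.6 rad/s; P_out = τω = 31.8 × 119.6 = 3803 W
P_in = P_out / η = 3803 / 0.719 = 5289 W
I = P_in / (V·cosφ) = 5289 / (115 × 0.805) = 57.1 A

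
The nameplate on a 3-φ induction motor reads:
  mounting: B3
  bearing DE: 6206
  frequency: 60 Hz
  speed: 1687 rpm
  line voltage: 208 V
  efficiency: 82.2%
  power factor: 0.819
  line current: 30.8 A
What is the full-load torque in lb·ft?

P_in = √3·V·I·cosφ = 1.732 × 208 × 30.8 × 0.819 = 9088 W
P_out = η·P_in = 0.822 × 9088 = 7470 W
n = 1687 rpm
ω = 2π×1687/60 = 176.7 rad/s
τ = P_out/ω = 7470/176.7 = 42.28 N·m
In lb·ft: 42.28/1.356 = 31.2 lb·ft

31.2 lb·ft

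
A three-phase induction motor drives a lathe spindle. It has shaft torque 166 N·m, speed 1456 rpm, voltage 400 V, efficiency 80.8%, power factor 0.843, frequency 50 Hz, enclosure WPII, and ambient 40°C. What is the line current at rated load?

ω = 2π×1456/60 = 152.5 rad/s; P_out = τω = 166 × 152.5 = 25315 W
P_in = P_out / η = 25315 / 0.808 = 31330 W
I_L = P_in / (√3·V_L·cosφ) = 31330 / (1.732 × 400 × 0.843) = 53.6 A

53.6 A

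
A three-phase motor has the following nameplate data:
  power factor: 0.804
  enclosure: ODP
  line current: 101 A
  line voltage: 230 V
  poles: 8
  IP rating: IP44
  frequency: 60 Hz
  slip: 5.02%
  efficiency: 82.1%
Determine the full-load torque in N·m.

P_in = √3·V·I·cosφ = 1.732 × 230 × 101 × 0.804 = 32348 W
P_out = η·P_in = 0.821 × 32348 = 26558 W
n_s = 120×60/8 = 900 rpm; n = 900×(1−0.0502) = 855 rpm
ω = 2π×855/60 = 89.54 rad/s
τ = P_out/ω = 26558/89.54 = 297 N·m

297 N·m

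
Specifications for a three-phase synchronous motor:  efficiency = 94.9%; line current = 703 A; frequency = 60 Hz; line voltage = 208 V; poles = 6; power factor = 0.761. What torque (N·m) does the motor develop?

1460 N·m

P_in = √3·V·I·cosφ = 1.732 × 208 × 703 × 0.761 = 192731 W
P_out = η·P_in = 0.949 × 192731 = 182902 W
n = n_s = 120×60/6 = 1200 rpm (synchronous)
ω = 2π×1200/60 = 125.7 rad/s
τ = P_out/ω = 182902/125.7 = 1460 N·m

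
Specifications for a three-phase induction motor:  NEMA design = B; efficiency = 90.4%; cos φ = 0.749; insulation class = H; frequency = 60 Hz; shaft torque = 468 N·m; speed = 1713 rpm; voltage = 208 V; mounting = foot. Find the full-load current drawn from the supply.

ω = 2π×1713/60 = 179.4 rad/s; P_out = τω = 468 × 179.4 = 83959 W
P_in = P_out / η = 83959 / 0.904 = 92875 W
I_L = P_in / (√3·V_L·cosφ) = 92875 / (1.732 × 208 × 0.749) = 344 A

344 A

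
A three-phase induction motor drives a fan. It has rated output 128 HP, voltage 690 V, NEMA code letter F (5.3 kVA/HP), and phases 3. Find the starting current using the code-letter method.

S_LR = 5.3 × 128 = 678.4 kVA
I_LR = S_LR/(√3·V_L) = 678400/(1.732×690) = 568 A

568 A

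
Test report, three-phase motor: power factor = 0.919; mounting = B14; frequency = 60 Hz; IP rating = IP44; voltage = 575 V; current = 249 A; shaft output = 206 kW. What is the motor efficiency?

90.4 %

P_out = 206 kW = 206000 W
P_in = √3·V_L·I_L·cosφ = 1.732 × 575 × 249 × 0.919 = 227893 W
η = P_out / P_in = 206000 / 227893 = 0.904 = 90.4%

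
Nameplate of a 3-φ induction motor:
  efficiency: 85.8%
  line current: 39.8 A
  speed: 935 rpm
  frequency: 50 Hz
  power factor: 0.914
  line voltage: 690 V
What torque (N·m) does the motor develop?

P_in = √3·V·I·cosφ = 1.732 × 690 × 39.8 × 0.914 = 43474 W
P_out = η·P_in = 0.858 × 43474 = 37301 W
n = 935 rpm
ω = 2π×935/60 = 97.91 rad/s
τ = P_out/ω = 37301/97.91 = 381 N·m

381 N·m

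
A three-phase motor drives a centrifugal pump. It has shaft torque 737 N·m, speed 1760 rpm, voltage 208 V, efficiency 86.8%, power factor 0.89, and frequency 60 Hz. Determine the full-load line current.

ω = 2π×1760/60 = 184.3 rad/s; P_out = τω = 737 × 184.3 = 135829 W
P_in = P_out / η = 135829 / 0.868 = 156485 W
I_L = P_in / (√3·V_L·cosφ) = 156485 / (1.732 × 208 × 0.89) = 488 A

488 A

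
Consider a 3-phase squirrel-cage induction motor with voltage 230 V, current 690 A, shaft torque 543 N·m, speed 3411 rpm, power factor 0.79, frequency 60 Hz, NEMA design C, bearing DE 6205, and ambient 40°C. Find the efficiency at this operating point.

ω = 2π × 3411/60 = 357.2 rad/s; P_out = τω = 543 × 357.2 = 193960 W
P_in = √3·V_L·I_L·cosφ = 1.732 × 230 × 690 × 0.79 = 217146 W
η = P_out / P_in = 193960 / 217146 = 0.893 = 89.3%

89.3 %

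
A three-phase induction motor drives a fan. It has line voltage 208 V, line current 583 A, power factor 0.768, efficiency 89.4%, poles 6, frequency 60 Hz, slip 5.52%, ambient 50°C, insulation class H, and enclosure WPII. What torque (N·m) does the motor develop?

P_in = √3·V·I·cosφ = 1.732 × 208 × 583 × 0.768 = 161302 W
P_out = η·P_in = 0.894 × 161302 = 144204 W
n_s = 120×60/6 = 1200 rpm; n = 1200×(1−0.0552) = 1134 rpm
ω = 2π×1134/60 = 118.8 rad/s
τ = P_out/ω = 144204/118.8 = 1210 N·m

1210 N·m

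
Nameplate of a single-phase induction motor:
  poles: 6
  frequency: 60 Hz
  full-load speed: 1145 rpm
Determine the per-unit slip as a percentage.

n_s = 120f/p = 120×60/6 = 1200 rpm
s = (n_s − n)/n_s = (1200 − 1145)/1200 = 0.0458

4.58 %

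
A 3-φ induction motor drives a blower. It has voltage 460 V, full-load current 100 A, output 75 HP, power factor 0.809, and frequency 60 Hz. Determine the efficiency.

86.8 %

P_out = 75 × 746 = 55950 W
P_in = √3·V_L·I_L·cosφ = 1.732 × 460 × 100 × 0.809 = 64455 W
η = P_out / P_in = 55950 / 64455 = 0.868 = 86.8%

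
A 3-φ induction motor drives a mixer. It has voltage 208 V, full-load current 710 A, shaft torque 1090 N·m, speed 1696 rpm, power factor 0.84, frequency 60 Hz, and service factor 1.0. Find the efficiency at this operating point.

ω = 2π × 1696/60 = 177.6 rad/s; P_out = τω = 1090 × 177.6 = 193584 W
P_in = √3·V_L·I_L·cosφ = 1.732 × 208 × 710 × 0.84 = 214857 W
η = P_out / P_in = 193584 / 214857 = 0.901 = 90.1%

90.1 %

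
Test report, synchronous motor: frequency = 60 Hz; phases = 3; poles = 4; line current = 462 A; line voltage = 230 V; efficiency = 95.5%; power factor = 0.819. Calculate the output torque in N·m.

P_in = √3·V·I·cosφ = 1.732 × 230 × 462 × 0.819 = 150731 W
P_out = η·P_in = 0.955 × 150731 = 143948 W
n = n_s = 120×60/4 = 1800 rpm (synchronous)
ω = 2π×1800/60 = 188.5 rad/s
τ = P_out/ω = 143948/188.5 = 764 N·m

764 N·m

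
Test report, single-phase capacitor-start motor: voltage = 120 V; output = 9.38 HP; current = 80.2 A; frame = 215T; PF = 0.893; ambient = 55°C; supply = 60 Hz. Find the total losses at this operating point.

P_in = V·I·cosφ = 120×80.2×0.893 = 8594 W
P_out = 9.38×746 = 6997 W
Losses = P_in − P_out = 8594 − 6997 = 1597 W

1600 W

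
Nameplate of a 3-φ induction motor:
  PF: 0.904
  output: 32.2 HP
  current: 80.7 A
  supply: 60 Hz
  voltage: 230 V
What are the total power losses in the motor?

P_in = √3·V·I·cosφ = 1.732×230×80.7×0.904 = 29061 W
P_out = 32.2×746 = 24021 W
Losses = P_in − P_out = 29061 − 24021 = 5040 W

5.04 kW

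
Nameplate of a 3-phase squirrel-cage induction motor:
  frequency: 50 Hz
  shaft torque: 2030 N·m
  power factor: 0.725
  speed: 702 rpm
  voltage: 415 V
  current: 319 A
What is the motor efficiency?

89.8 %

ω = 2π × 702/60 = 73.51 rad/s; P_out = τω = 2030 × 73.51 = 149225 W
P_in = √3·V_L·I_L·cosφ = 1.732 × 415 × 319 × 0.725 = 166236 W
η = P_out / P_in = 149225 / 166236 = 0.898 = 89.8%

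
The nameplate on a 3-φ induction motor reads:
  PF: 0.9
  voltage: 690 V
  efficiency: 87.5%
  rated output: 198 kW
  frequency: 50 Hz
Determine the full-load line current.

210 A

P_out = 198 kW = 198000 W
P_in = P_out / η = 198000 / 0.875 = 226286 W
I_L = P_in / (√3·V_L·cosφ) = 226286 / (1.732 × 690 × 0.9) = 210 A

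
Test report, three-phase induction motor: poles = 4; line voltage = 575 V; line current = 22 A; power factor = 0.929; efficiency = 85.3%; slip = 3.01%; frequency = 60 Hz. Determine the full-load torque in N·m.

95 N·m

P_in = √3·V·I·cosφ = 1.732 × 575 × 22 × 0.929 = 20354 W
P_out = η·P_in = 0.853 × 20354 = 17362 W
n_s = 120×60/4 = 1800 rpm; n = 1800×(1−0.0301) = 1746 rpm
ω = 2π×1746/60 = 182.8 rad/s
τ = P_out/ω = 17362/182.8 = 95 N·m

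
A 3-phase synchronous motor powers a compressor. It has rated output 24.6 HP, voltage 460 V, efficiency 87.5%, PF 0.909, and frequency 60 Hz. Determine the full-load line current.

P_out = 24.6 × 746 = 18352 W
P_in = P_out / η = 18352 / 0.875 = 20974 W
I_L = P_in / (√3·V_L·cosφ) = 20974 / (1.732 × 460 × 0.909) = 29 A

29 A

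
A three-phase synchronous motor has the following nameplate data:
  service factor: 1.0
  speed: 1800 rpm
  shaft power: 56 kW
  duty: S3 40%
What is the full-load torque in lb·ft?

ω = 2π × 1800/60 = 188.5 rad/s
τ = P/ω = 56000/188.5 = 297.1 N·m
In lb·ft: 297.1/1.356 = 219 lb·ft

219 lb·ft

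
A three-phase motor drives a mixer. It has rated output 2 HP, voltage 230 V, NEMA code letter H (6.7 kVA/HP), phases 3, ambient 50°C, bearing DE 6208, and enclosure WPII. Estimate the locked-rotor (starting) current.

S_LR = 6.7 × 2 = 13.4 kVA
I_LR = S_LR/(√3·V_L) = 13400/(1.732×230) = 33.6 A

33.6 A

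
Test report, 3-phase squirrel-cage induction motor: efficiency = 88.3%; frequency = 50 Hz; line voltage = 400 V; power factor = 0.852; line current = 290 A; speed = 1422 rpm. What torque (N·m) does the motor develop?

P_in = √3·V·I·cosφ = 1.732 × 400 × 290 × 0.852 = 171177 W
P_out = η·P_in = 0.883 × 171177 = 151149 W
n = 1422 rpm
ω = 2π×1422/60 = 148.9 rad/s
τ = P_out/ω = 151149/148.9 = 1020 N·m

1020 N·m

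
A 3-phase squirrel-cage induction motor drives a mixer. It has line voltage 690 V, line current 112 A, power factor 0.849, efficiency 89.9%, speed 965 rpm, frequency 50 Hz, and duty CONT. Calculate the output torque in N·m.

1010 N·m

P_in = √3·V·I·cosφ = 1.732 × 690 × 112 × 0.849 = 113638 W
P_out = η·P_in = 0.899 × 113638 = 102161 W
n = 965 rpm
ω = 2π×965/60 = 101.1 rad/s
τ = P_out/ω = 102161/101.1 = 1010 N·m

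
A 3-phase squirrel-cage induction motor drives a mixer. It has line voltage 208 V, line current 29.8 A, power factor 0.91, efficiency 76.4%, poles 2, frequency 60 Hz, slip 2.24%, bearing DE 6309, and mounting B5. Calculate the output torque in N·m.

P_in = √3·V·I·cosφ = 1.732 × 208 × 29.8 × 0.91 = 9769 W
P_out = η·P_in = 0.764 × 9769 = 7464 W
n_s = 120×60/2 = 3600 rpm; n = 3600×(1−0.0224) = 3519 rpm
ω = 2π×3519/60 = 368.5 rad/s
τ = P_out/ω = 7464/368.5 = 20.3 N·m

20.3 N·m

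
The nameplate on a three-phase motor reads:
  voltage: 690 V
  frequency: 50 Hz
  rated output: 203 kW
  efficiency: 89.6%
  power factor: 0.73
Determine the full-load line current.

P_out = 203 kW = 203000 W
P_in = P_out / η = 203000 / 0.896 = 226563 W
I_L = P_in / (√3·V_L·cosφ) = 226563 / (1.732 × 690 × 0.73) = 260 A

260 A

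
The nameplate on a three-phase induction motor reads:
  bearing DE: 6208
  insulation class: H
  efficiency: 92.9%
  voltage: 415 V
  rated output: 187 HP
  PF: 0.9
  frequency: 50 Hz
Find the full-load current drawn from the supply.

232 A

P_out = 187 × 746 = 139502 W
P_in = P_out / η = 139502 / 0.929 = 150164 W
I_L = P_in / (√3·V_L·cosφ) = 150164 / (1.732 × 415 × 0.9) = 232 A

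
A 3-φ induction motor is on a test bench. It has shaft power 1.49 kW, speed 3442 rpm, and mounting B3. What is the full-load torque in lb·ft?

ω = 2π × 3442/60 = 360.4 rad/s
τ = P/ω = 1490/360.4 = 4.134 N·m
In lb·ft: 4.134/1.356 = 3.05 lb·ft

3.05 lb·ft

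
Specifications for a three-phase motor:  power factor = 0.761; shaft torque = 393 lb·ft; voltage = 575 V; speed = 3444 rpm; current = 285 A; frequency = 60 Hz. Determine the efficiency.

89.0 %

τ = 393 lb·ft × 1.356 = 532.9 N·m
ω = 2π × 3444/60 = 360.7 rad/s; P_out = τω = 532.9 × 360.7 = 192217 W
P_in = √3·V_L·I_L·cosφ = 1.732 × 575 × 285 × 0.761 = 215996 W
η = P_out / P_in = 192217 / 215996 = 0.890 = 89.0%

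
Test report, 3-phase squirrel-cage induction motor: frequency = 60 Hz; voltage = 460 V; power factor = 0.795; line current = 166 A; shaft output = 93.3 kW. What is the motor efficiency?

P_out = 93.3 kW = 93300 W
P_in = √3·V_L·I_L·cosφ = 1.732 × 460 × 166 × 0.795 = 105143 W
η = P_out / P_in = 93300 / 105143 = 0.887 = 88.7%

88.7 %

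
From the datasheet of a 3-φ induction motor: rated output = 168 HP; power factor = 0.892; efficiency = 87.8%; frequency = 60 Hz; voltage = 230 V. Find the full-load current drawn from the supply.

P_out = 168 × 746 = 125328 W
P_in = P_out / η = 125328 / 0.878 = 142743 W
I_L = P_in / (√3·V_L·cosφ) = 142743 / (1.732 × 230 × 0.892) = 402 A

402 A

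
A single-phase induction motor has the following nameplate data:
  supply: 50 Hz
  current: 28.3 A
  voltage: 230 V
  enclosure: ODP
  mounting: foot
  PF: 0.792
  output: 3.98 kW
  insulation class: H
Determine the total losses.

P_in = V·I·cosφ = 230×28.3×0.792 = 5155 W
P_out = 3980 W
Losses = P_in − P_out = 5155 − 3980 = 1175 W

1.18 kW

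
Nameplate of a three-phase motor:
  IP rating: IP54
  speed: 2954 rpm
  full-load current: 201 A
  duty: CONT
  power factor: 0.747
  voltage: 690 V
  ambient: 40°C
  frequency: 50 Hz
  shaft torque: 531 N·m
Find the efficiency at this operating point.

ω = 2π × 2954/60 = 309.3 rad/s; P_out = τω = 531 × 309.3 = 164238 W
P_in = √3·V_L·I_L·cosφ = 1.732 × 690 × 201 × 0.747 = 179438 W
η = P_out / P_in = 164238 / 179438 = 0.915 = 91.5%

91.5 %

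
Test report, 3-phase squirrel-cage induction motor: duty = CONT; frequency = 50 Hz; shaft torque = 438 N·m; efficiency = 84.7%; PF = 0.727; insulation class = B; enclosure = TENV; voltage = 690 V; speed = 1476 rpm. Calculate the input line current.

ω = 2π×1476/60 = 154.6 rad/s; P_out = τω = 438 × 154.6 = 67715 W
P_in = P_out / η = 67715 / 0.847 = 79947 W
I_L = P_in / (√3·V_L·cosφ) = 79947 / (1.732 × 690 × 0.727) = 92 A

92 A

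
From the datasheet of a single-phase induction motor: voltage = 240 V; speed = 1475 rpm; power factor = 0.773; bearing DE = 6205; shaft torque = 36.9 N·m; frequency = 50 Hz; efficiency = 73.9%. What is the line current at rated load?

41.6 A

ω = 2π×1475/60 = 154.5 rad/s; P_out = τω = 36.9 × 154.5 = 5701 W
P_in = P_out / η = 5701 / 0.739 = 7714 W
I = P_in / (V·cosφ) = 7714 / (240 × 0.773) = 41.6 A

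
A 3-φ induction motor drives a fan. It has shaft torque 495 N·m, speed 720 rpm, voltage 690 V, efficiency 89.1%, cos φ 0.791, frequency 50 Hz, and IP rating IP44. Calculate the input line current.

ω = 2π×720/60 = 75.4 rad/s; P_out = τω = 495 × 75.4 = 37323 W
P_in = P_out / η = 37323 / 0.891 = 41889 W
I_L = P_in / (√3·V_L·cosφ) = 41889 / (1.732 × 690 × 0.791) = 44.3 A

44.3 A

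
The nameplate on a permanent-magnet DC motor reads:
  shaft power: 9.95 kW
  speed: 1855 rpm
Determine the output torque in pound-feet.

ω = 2π × 1855/60 = 194.3 rad/s
τ = P/ω = 9950/194.3 = 51.21 N·m
In lb·ft: 51.21/1.356 = 37.8 lb·ft

37.8 lb·ft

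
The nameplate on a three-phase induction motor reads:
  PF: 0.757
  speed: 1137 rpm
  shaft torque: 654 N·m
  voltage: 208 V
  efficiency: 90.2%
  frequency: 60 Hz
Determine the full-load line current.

317 A

ω = 2π×1137/60 = 119.1 rad/s; P_out = τω = 654 × 119.1 = 77891 W
P_in = P_out / η = 77891 / 0.902 = 86354 W
I_L = P_in / (√3·V_L·cosφ) = 86354 / (1.732 × 208 × 0.757) = 317 A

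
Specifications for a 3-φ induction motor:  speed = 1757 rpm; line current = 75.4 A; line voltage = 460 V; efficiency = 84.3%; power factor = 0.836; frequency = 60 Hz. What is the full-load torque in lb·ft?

170 lb·ft

P_in = √3·V·I·cosφ = 1.732 × 460 × 75.4 × 0.836 = 50221 W
P_out = η·P_in = 0.843 × 50221 = 42336 W
n = 1757 rpm
ω = 2π×1757/60 = 184 rad/s
τ = P_out/ω = 42336/184 = 230.1 N·m
In lb·ft: 230.1/1.356 = 170 lb·ft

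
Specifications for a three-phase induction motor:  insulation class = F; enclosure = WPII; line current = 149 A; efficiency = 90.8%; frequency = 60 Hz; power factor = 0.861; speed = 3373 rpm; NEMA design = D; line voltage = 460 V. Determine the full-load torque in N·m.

263 N·m

P_in = √3·V·I·cosφ = 1.732 × 460 × 149 × 0.861 = 102210 W
P_out = η·P_in = 0.908 × 102210 = 92807 W
n = 3373 rpm
ω = 2π×3373/60 = 353.2 rad/s
τ = P_out/ω = 92807/353.2 = 263 N·m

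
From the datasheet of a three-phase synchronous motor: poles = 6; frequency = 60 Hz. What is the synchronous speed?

n_s = 120f/p = 120×60/6 = 1200 rpm

1200 rpm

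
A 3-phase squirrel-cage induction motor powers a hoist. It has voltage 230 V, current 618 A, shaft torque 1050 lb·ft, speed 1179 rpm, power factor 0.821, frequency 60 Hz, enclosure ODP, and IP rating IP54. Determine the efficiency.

τ = 1050 lb·ft × 1.356 = 1424 N·m
ω = 2π × 1179/60 = 123.5 rad/s; P_out = τω = 1424 × 123.5 = 175864 W
P_in = √3·V_L·I_L·cosφ = 1.732 × 230 × 618 × 0.821 = 202119 W
η = P_out / P_in = 175864 / 202119 = 0.870 = 87.0%

87.0 %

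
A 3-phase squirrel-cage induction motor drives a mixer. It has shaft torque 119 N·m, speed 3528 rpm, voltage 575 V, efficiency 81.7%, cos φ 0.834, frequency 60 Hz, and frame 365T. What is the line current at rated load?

ω = 2π×3528/60 = 369.5 rad/s; P_out = τω = 119 × 369.5 = 43971 W
P_in = P_out / η = 43971 / 0.817 = 53820 W
I_L = P_in / (√3·V_L·cosφ) = 53820 / (1.732 × 575 × 0.834) = 64.8 A

64.8 A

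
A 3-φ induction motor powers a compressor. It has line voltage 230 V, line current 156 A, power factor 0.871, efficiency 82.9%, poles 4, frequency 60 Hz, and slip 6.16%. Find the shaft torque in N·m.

P_in = √3·V·I·cosφ = 1.732 × 230 × 156 × 0.871 = 54128 W
P_out = η·P_in = 0.829 × 54128 = 44872 W
n_s = 120×60/4 = 1800 rpm; n = 1800×(1−0.0616) = 1689 rpm
ω = 2π×1689/60 = 176.9 rad/s
τ = P_out/ω = 44872/176.9 = 254 N·m

254 N·m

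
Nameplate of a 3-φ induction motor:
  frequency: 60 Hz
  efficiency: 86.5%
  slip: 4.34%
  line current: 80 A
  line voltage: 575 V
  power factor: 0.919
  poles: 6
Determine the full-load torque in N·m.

527 N·m

P_in = √3·V·I·cosφ = 1.732 × 575 × 80 × 0.919 = 73219 W
P_out = η·P_in = 0.865 × 73219 = 63334 W
n_s = 120×60/6 = 1200 rpm; n = 1200×(1−0.0434) = 1148 rpm
ω = 2π×1148/60 = 120.2 rad/s
τ = P_out/ω = 63334/120.2 = 527 N·m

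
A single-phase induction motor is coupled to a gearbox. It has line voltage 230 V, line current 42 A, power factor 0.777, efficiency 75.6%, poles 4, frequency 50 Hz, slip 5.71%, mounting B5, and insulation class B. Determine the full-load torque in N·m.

38.3 N·m

P_in = V·I·cosφ = 230 × 42 × 0.777 = 7506 W
P_out = η·P_in = 0.756 × 7506 = 5675 W
n_s = 120×50/4 = 1500 rpm; n = 1500×(1−0.0571) = 1414 rpm
ω = 2π×1414/60 = 148.1 rad/s
τ = P_out/ω = 5675/148.1 = 38.3 N·m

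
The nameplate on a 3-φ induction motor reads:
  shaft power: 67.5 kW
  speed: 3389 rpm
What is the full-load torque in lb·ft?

140 lb·ft

ω = 2π × 3389/60 = 354.9 rad/s
τ = P/ω = 67500/354.9 = 190.2 N·m
In lb·ft: 190.2/1.356 = 140 lb·ft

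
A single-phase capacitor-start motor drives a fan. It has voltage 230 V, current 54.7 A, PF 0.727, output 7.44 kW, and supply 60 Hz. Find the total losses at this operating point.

P_in = V·I·cosφ = 230×54.7×0.727 = 9146 W
P_out = 7440 W
Losses = P_in − P_out = 9146 − 7440 = 1706 W

1710 W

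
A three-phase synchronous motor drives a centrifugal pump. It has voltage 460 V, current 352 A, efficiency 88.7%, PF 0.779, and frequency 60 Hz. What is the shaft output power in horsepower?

260 HP

P_in = √3·V·I·cosφ = 1.732 × 460 × 352 × 0.779 = 218467 W
P_out = η·P_in = 0.887 × 218467 = 193780 W
= 193780/746 = 260 HP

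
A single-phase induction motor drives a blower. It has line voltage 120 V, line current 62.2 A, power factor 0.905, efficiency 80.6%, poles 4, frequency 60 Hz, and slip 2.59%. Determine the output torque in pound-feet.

P_in = V·I·cosφ = 120 × 62.2 × 0.905 = 6755 W
P_out = η·P_in = 0.806 × 6755 = 5445 W
n_s = 120×60/4 = 1800 rpm; n = 1800×(1−0.0259) = 1753 rpm
ω = 2π×1753/60 = 183.6 rad/s
τ = P_out/ω = 5445/183.6 = 29.66 N·m
In lb·ft: 29.66/1.356 = 21.9 lb·ft

21.9 lb·ft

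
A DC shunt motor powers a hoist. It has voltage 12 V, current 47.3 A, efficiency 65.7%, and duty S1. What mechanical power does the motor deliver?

0.373 kW

P_in = V·I = 12 × 47.3 = 568 W
P_out = η·P_in = 0.657 × 568 = 373 W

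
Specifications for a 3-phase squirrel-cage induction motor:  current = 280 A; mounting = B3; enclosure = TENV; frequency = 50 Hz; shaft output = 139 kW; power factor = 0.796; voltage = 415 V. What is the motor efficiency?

P_out = 139 kW = 139000 W
P_in = √3·V_L·I_L·cosφ = 1.732 × 415 × 280 × 0.796 = 160202 W
η = P_out / P_in = 139000 / 160202 = 0.868 = 86.8%

86.8 %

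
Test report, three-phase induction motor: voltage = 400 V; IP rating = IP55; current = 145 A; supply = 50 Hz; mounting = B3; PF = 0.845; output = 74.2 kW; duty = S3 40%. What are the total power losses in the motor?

10.7 kW

P_in = √3·V·I·cosφ = 1.732×400×145×0.845 = 84885 W
P_out = 74200 W
Losses = P_in − P_out = 84885 − 74200 = 10685 W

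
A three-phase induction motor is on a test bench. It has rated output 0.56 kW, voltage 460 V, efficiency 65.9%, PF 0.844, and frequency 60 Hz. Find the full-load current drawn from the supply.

1.26 A

P_out = 0.56 kW = 560 W
P_in = P_out / η = 560 / 0.659 = 850 W
I_L = P_in / (√3·V_L·cosφ) = 850 / (1.732 × 460 × 0.844) = 1.26 A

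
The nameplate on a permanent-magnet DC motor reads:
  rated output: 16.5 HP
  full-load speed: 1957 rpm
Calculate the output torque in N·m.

P_out = 16.5 × 746 = 12309 W
ω = 2π × 1957/60 = 204.9 rad/s
τ = P_out/ω = 12309/204.9 = 60.1 N·m

60.1 N·m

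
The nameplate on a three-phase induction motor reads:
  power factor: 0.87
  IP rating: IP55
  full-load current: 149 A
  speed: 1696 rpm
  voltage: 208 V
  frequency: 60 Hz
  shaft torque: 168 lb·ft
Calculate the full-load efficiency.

86.6 %

τ = 168 lb·ft × 1.356 = 227.8 N·m
ω = 2π × 1696/60 = 177.6 rad/s; P_out = τω = 227.8 × 177.6 = 40457 W
P_in = √3·V_L·I_L·cosφ = 1.732 × 208 × 149 × 0.87 = 46700 W
η = P_out / P_in = 40457 / 46700 = 0.866 = 86.6%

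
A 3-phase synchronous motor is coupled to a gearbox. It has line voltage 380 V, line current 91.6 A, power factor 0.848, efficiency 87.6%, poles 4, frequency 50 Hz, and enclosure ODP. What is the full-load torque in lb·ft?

P_in = √3·V·I·cosφ = 1.732 × 380 × 91.6 × 0.848 = 51124 W
P_out = η·P_in = 0.876 × 51124 = 44785 W
n = n_s = 120×50/4 = 1500 rpm (synchronous)
ω = 2π×1500/60 = 157.1 rad/s
τ = P_out/ω = 44785/157.1 = 285.1 N·m
In lb·ft: 285.1/1.356 = 210 lb·ft

210 lb·ft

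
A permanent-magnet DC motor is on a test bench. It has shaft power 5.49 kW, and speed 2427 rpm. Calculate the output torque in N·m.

21.6 N·m

ω = 2π × 2427/60 = 254.2 rad/s
τ = P/ω = 5490/254.2 = 21.6 N·m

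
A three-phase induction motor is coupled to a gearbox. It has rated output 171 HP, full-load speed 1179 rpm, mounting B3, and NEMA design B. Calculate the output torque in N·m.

1030 N·m

P_out = 171 × 746 = 127566 W
ω = 2π × 1179/60 = 123.5 rad/s
τ = P_out/ω = 127566/123.5 = 1030 N·m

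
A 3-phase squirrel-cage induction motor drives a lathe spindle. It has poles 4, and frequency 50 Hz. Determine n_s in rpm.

1500 rpm

n_s = 120f/p = 120×50/4 = 1500 rpm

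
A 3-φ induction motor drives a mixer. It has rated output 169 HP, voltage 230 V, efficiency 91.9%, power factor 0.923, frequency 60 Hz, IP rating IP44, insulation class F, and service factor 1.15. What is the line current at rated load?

P_out = 169 × 746 = 126074 W
P_in = P_out / η = 126074 / 0.919 = 137186 W
I_L = P_in / (√3·V_L·cosφ) = 137186 / (1.732 × 230 × 0.923) = 373 A

373 A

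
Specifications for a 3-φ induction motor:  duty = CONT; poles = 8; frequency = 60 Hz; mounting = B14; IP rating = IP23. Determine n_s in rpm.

n_s = 120f/p = 120×60/8 = 900 rpm

900 rpm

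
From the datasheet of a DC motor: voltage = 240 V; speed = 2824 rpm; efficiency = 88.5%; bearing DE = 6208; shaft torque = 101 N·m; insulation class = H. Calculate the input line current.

141 A

ω = 2π×2824/60 = 295.7 rad/s; P_out = τω = 101 × 295.7 = 29866 W
P_in = P_out / η = 29866 / 0.885 = 33747 W
I = P_in / V = 33747 / 240 = 141 A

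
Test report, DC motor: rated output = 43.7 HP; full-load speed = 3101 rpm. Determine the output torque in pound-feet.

74 lb·ft

P_out = 43.7 × 746 = 32600 W
ω = 2π × 3101/60 = 324.7 rad/s
τ = P_out/ω = 32600/324.7 = 100.4 N·m
In lb·ft: 100.4/1.356 = 74 lb·ft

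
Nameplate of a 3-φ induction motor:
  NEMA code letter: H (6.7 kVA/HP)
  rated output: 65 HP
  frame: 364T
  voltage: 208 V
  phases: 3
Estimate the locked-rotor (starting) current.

1210 A

S_LR = 6.7 × 65 = 435.5 kVA
I_LR = S_LR/(√3·V_L) = 435500/(1.732×208) = 1210 A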